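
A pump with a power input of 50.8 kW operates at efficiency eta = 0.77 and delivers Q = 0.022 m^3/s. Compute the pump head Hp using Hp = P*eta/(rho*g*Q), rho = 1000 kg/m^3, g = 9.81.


Pump head formula: Hp = P * eta / (rho * g * Q).
Numerator: P * eta = 50.8 * 1000 * 0.77 = 39116.0 W.
Denominator: rho * g * Q = 1000 * 9.81 * 0.022 = 215.82.
Hp = 39116.0 / 215.82 = 181.24 m.

181.24


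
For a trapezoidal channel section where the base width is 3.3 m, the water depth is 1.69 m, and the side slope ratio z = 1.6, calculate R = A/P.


For a trapezoidal section with side slope z:
A = (b + z*y)*y = (3.3 + 1.6*1.69)*1.69 = 10.147 m^2.
P = b + 2*y*sqrt(1 + z^2) = 3.3 + 2*1.69*sqrt(1 + 1.6^2) = 9.677 m.
R = A/P = 10.147 / 9.677 = 1.0485 m.

1.0485


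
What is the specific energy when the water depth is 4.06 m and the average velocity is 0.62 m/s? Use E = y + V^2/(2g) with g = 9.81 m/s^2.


Specific energy E = y + V^2/(2g).
Velocity head = V^2/(2g) = 0.62^2 / (2*9.81) = 0.3844 / 19.62 = 0.0196 m.
E = 4.06 + 0.0196 = 4.0796 m.

4.0796


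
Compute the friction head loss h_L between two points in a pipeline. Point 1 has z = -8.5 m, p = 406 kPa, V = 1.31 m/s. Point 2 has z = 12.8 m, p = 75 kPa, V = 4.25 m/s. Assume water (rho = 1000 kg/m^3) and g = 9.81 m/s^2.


Total head at each section: H = z + p/(rho*g) + V^2/(2g).
H1 = -8.5 + 406*1000/(1000*9.81) + 1.31^2/(2*9.81)
   = -8.5 + 41.386 + 0.0875
   = 32.974 m.
H2 = 12.8 + 75*1000/(1000*9.81) + 4.25^2/(2*9.81)
   = 12.8 + 7.645 + 0.9206
   = 21.366 m.
h_L = H1 - H2 = 32.974 - 21.366 = 11.608 m.

11.608


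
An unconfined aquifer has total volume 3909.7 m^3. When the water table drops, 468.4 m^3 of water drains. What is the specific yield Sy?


Specific yield Sy = Volume drained / Total volume.
Sy = 468.4 / 3909.7
   = 0.1198.

0.1198


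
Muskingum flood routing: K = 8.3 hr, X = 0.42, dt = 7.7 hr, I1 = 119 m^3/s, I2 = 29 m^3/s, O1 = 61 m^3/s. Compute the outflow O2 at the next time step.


Muskingum coefficients:
denom = 2*K*(1-X) + dt = 2*8.3*(1-0.42) + 7.7 = 17.328.
C0 = (dt - 2*K*X)/denom = (7.7 - 2*8.3*0.42)/17.328 = 0.042.
C1 = (dt + 2*K*X)/denom = (7.7 + 2*8.3*0.42)/17.328 = 0.8467.
C2 = (2*K*(1-X) - dt)/denom = 0.1113.
O2 = C0*I2 + C1*I1 + C2*O1
   = 0.042*29 + 0.8467*119 + 0.1113*61
   = 108.77 m^3/s.

108.77


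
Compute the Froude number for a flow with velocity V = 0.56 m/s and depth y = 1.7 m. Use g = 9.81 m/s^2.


The Froude number is defined as Fr = V / sqrt(g*y).
g*y = 9.81 * 1.7 = 16.677.
sqrt(g*y) = sqrt(16.677) = 4.0837.
Fr = 0.56 / 4.0837 = 0.1371.

0.1371


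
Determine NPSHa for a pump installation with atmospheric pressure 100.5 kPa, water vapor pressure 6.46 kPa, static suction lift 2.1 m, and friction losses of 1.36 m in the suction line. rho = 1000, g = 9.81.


NPSHa = p_atm/(rho*g) - z_s - hf_s - p_vap/(rho*g).
p_atm/(rho*g) = 100.5*1000 / (1000*9.81) = 10.245 m.
p_vap/(rho*g) = 6.46*1000 / (1000*9.81) = 0.659 m.
NPSHa = 10.245 - 2.1 - 1.36 - 0.659
      = 6.13 m.

6.13


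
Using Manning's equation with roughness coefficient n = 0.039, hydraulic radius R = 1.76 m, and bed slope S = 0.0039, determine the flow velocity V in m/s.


Manning's equation gives V = (1/n) * R^(2/3) * S^(1/2).
First, compute R^(2/3) = 1.76^(2/3) = 1.4577.
Next, S^(1/2) = 0.0039^(1/2) = 0.06245.
Then 1/n = 1/0.039 = 25.64.
V = 25.64 * 1.4577 * 0.06245 = 2.3342 m/s.

2.3342


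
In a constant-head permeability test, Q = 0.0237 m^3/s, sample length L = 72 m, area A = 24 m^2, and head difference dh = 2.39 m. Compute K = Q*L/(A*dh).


From K = Q*L / (A*dh):
Numerator: Q*L = 0.0237 * 72 = 1.7064.
Denominator: A*dh = 24 * 2.39 = 57.36.
K = 1.7064 / 57.36 = 0.029749 m/s.

0.029749


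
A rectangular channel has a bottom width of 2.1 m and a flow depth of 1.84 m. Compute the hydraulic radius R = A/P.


For a rectangular section:
Flow area A = b * y = 2.1 * 1.84 = 3.86 m^2.
Wetted perimeter P = b + 2y = 2.1 + 2*1.84 = 5.78 m.
Hydraulic radius R = A/P = 3.86 / 5.78 = 0.6685 m.

0.6685


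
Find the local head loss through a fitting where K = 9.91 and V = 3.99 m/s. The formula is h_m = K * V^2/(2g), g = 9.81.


Minor loss formula: h_m = K * V^2/(2g).
V^2 = 3.99^2 = 15.9201.
V^2/(2g) = 15.9201 / 19.62 = 0.8114 m.
h_m = 9.91 * 0.8114 = 8.0412 m.

8.0412


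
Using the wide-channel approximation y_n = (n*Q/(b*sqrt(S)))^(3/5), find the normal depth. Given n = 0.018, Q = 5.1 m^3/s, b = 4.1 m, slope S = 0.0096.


We use the wide-channel approximation y_n = (n*Q/(b*sqrt(S)))^(3/5).
sqrt(S) = sqrt(0.0096) = 0.09798.
Numerator: n*Q = 0.018 * 5.1 = 0.0918.
Denominator: b*sqrt(S) = 4.1 * 0.09798 = 0.401718.
arg = 0.2285.
y_n = 0.2285^(3/5) = 0.4124 m.

0.4124


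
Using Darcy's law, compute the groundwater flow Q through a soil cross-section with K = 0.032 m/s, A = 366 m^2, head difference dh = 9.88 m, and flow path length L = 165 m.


Darcy's law: Q = K * A * i, where i = dh/L.
Hydraulic gradient i = 9.88 / 165 = 0.059879.
Q = 0.032 * 366 * 0.059879
  = 0.7013 m^3/s.

0.7013


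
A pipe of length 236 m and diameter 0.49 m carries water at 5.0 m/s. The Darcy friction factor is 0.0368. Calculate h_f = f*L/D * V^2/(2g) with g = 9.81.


Darcy-Weisbach equation: h_f = f * (L/D) * V^2/(2g).
f * L/D = 0.0368 * 236/0.49 = 17.7241.
V^2/(2g) = 5.0^2 / (2*9.81) = 25.0 / 19.62 = 1.2742 m.
h_f = 17.7241 * 1.2742 = 22.584 m.

22.584


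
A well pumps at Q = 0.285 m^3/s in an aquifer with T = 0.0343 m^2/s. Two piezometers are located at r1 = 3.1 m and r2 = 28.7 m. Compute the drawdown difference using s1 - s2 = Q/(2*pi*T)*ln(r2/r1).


Thiem equation: s1 - s2 = Q/(2*pi*T) * ln(r2/r1).
ln(r2/r1) = ln(28.7/3.1) = 2.2255.
Q/(2*pi*T) = 0.285 / (2*pi*0.0343) = 0.285 / 0.2155 = 1.3224.
s1 - s2 = 1.3224 * 2.2255 = 2.943 m.

2.943


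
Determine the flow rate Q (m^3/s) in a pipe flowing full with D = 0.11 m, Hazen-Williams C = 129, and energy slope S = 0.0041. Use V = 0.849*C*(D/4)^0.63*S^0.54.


For a full circular pipe, R = D/4 = 0.11/4 = 0.0275 m.
V = 0.849 * 129 * 0.0275^0.63 * 0.0041^0.54
  = 0.849 * 129 * 0.103939 * 0.051393
  = 0.585 m/s.
Pipe area A = pi*D^2/4 = pi*0.11^2/4 = 0.0095 m^2.
Q = A * V = 0.0095 * 0.585 = 0.0056 m^3/s.

0.0056


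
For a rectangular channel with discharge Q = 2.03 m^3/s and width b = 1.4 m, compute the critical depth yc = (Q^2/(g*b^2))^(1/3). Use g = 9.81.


Using yc = (Q^2 / (g * b^2))^(1/3):
Q^2 = 2.03^2 = 4.12.
g * b^2 = 9.81 * 1.4^2 = 9.81 * 1.96 = 19.23.
Q^2 / (g*b^2) = 4.12 / 19.23 = 0.2142.
yc = 0.2142^(1/3) = 0.5984 m.

0.5984


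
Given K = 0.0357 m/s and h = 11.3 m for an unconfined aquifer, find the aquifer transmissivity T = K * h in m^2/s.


Transmissivity is defined as T = K * h.
T = 0.0357 * 11.3
  = 0.4034 m^2/s.

0.4034


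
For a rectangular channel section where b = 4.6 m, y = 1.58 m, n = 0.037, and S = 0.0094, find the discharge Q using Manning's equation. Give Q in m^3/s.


For a rectangular channel, the cross-sectional area A = b * y = 4.6 * 1.58 = 7.27 m^2.
The wetted perimeter P = b + 2y = 4.6 + 2*1.58 = 7.76 m.
Hydraulic radius R = A/P = 7.27/7.76 = 0.9366 m.
Velocity V = (1/n)*R^(2/3)*S^(1/2) = (1/0.037)*0.9366^(2/3)*0.0094^(1/2) = 2.5084 m/s.
Discharge Q = A * V = 7.27 * 2.5084 = 18.231 m^3/s.

18.231


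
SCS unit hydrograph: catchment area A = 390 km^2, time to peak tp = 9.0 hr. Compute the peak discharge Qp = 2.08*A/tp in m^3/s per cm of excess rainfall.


SCS formula: Qp = 2.08 * A / tp.
Qp = 2.08 * 390 / 9.0
   = 811.2 / 9.0
   = 90.13 m^3/s per cm.

90.13


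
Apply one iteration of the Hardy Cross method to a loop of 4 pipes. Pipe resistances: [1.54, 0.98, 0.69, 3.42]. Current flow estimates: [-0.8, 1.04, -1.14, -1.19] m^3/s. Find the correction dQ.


Numerator terms (r*Q*|Q|): 1.54*-0.8*|-0.8| = -0.9856; 0.98*1.04*|1.04| = 1.06; 0.69*-1.14*|-1.14| = -0.8967; 3.42*-1.19*|-1.19| = -4.8431.
Sum of numerator = -5.6654.
Denominator terms (r*|Q|): 1.54*|-0.8| = 1.232; 0.98*|1.04| = 1.0192; 0.69*|-1.14| = 0.7866; 3.42*|-1.19| = 4.0698.
2 * sum of denominator = 2 * 7.1076 = 14.2152.
dQ = --5.6654 / 14.2152 = 0.3985 m^3/s.

0.3985


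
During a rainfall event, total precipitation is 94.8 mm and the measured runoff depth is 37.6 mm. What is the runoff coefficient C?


The runoff coefficient C = runoff depth / rainfall depth.
C = 37.6 / 94.8
  = 0.3966.

0.3966


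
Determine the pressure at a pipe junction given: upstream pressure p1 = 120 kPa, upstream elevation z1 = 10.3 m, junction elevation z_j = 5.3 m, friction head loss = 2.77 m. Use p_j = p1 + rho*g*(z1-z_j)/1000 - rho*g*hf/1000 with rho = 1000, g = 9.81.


Junction pressure: p_j = p1 + rho*g*(z1 - z_j)/1000 - rho*g*hf/1000.
Elevation term = 1000*9.81*(10.3 - 5.3)/1000 = 49.05 kPa.
Friction term = 1000*9.81*2.77/1000 = 27.174 kPa.
p_j = 120 + 49.05 - 27.174 = 141.88 kPa.

141.88


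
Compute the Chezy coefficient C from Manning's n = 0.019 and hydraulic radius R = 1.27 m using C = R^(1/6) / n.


The Chezy coefficient relates to Manning's n through C = R^(1/6) / n.
R^(1/6) = 1.27^(1/6) = 1.04064.
C = 1.04064 / 0.019 = 54.77 m^(1/2)/s.

54.77


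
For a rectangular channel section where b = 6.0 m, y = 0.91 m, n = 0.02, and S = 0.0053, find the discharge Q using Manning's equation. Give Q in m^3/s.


For a rectangular channel, the cross-sectional area A = b * y = 6.0 * 0.91 = 5.46 m^2.
The wetted perimeter P = b + 2y = 6.0 + 2*0.91 = 7.82 m.
Hydraulic radius R = A/P = 5.46/7.82 = 0.6982 m.
Velocity V = (1/n)*R^(2/3)*S^(1/2) = (1/0.02)*0.6982^(2/3)*0.0053^(1/2) = 2.8648 m/s.
Discharge Q = A * V = 5.46 * 2.8648 = 15.642 m^3/s.

15.642


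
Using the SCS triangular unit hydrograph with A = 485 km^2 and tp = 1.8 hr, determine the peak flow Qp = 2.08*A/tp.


SCS formula: Qp = 2.08 * A / tp.
Qp = 2.08 * 485 / 1.8
   = 1008.8 / 1.8
   = 560.44 m^3/s per cm.

560.44


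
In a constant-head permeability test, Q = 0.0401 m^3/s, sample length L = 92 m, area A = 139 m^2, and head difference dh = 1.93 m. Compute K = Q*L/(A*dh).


From K = Q*L / (A*dh):
Numerator: Q*L = 0.0401 * 92 = 3.6892.
Denominator: A*dh = 139 * 1.93 = 268.27.
K = 3.6892 / 268.27 = 0.013752 m/s.

0.013752


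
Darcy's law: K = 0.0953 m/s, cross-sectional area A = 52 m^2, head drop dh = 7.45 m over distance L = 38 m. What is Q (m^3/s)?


Darcy's law: Q = K * A * i, where i = dh/L.
Hydraulic gradient i = 7.45 / 38 = 0.196053.
Q = 0.0953 * 52 * 0.196053
  = 0.9716 m^3/s.

0.9716


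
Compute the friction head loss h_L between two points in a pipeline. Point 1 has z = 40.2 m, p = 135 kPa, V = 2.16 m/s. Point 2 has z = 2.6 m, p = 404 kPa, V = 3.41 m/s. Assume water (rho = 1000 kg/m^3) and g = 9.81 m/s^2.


Total head at each section: H = z + p/(rho*g) + V^2/(2g).
H1 = 40.2 + 135*1000/(1000*9.81) + 2.16^2/(2*9.81)
   = 40.2 + 13.761 + 0.2378
   = 54.199 m.
H2 = 2.6 + 404*1000/(1000*9.81) + 3.41^2/(2*9.81)
   = 2.6 + 41.182 + 0.5927
   = 44.375 m.
h_L = H1 - H2 = 54.199 - 44.375 = 9.824 m.

9.824


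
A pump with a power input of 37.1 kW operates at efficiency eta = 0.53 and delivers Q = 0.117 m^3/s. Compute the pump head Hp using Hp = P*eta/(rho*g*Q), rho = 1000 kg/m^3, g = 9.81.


Pump head formula: Hp = P * eta / (rho * g * Q).
Numerator: P * eta = 37.1 * 1000 * 0.53 = 19663.0 W.
Denominator: rho * g * Q = 1000 * 9.81 * 0.117 = 1147.77.
Hp = 19663.0 / 1147.77 = 17.13 m.

17.13


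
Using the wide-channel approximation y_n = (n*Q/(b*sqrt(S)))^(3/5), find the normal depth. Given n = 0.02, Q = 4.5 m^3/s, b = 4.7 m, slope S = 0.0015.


We use the wide-channel approximation y_n = (n*Q/(b*sqrt(S)))^(3/5).
sqrt(S) = sqrt(0.0015) = 0.03873.
Numerator: n*Q = 0.02 * 4.5 = 0.09.
Denominator: b*sqrt(S) = 4.7 * 0.03873 = 0.182031.
arg = 0.4944.
y_n = 0.4944^(3/5) = 0.6553 m.

0.6553


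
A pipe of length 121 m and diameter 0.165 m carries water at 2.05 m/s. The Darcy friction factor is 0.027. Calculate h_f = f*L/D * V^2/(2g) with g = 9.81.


Darcy-Weisbach equation: h_f = f * (L/D) * V^2/(2g).
f * L/D = 0.027 * 121/0.165 = 19.8.
V^2/(2g) = 2.05^2 / (2*9.81) = 4.2025 / 19.62 = 0.2142 m.
h_f = 19.8 * 0.2142 = 4.241 m.

4.241


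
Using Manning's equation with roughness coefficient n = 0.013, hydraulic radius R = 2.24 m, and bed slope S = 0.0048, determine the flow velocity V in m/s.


Manning's equation gives V = (1/n) * R^(2/3) * S^(1/2).
First, compute R^(2/3) = 2.24^(2/3) = 1.712.
Next, S^(1/2) = 0.0048^(1/2) = 0.069282.
Then 1/n = 1/0.013 = 76.92.
V = 76.92 * 1.712 * 0.069282 = 9.1238 m/s.

9.1238


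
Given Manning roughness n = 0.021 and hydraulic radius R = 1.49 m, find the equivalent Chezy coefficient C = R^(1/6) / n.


The Chezy coefficient relates to Manning's n through C = R^(1/6) / n.
R^(1/6) = 1.49^(1/6) = 1.068721.
C = 1.068721 / 0.021 = 50.89 m^(1/2)/s.

50.89


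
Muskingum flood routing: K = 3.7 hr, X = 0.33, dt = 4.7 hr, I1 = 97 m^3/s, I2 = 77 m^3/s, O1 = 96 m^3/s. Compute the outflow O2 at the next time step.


Muskingum coefficients:
denom = 2*K*(1-X) + dt = 2*3.7*(1-0.33) + 4.7 = 9.658.
C0 = (dt - 2*K*X)/denom = (4.7 - 2*3.7*0.33)/9.658 = 0.2338.
C1 = (dt + 2*K*X)/denom = (4.7 + 2*3.7*0.33)/9.658 = 0.7395.
C2 = (2*K*(1-X) - dt)/denom = 0.0267.
O2 = C0*I2 + C1*I1 + C2*O1
   = 0.2338*77 + 0.7395*97 + 0.0267*96
   = 92.3 m^3/s.

92.3


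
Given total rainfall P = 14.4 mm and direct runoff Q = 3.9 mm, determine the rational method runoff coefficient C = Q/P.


The runoff coefficient C = runoff depth / rainfall depth.
C = 3.9 / 14.4
  = 0.2708.

0.2708


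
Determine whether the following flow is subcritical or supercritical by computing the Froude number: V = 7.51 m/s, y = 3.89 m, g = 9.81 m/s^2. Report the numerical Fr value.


The Froude number is defined as Fr = V / sqrt(g*y).
g*y = 9.81 * 3.89 = 38.1609.
sqrt(g*y) = sqrt(38.1609) = 6.1775.
Fr = 7.51 / 6.1775 = 1.2157.
Since Fr > 1, the flow is supercritical.

1.2157


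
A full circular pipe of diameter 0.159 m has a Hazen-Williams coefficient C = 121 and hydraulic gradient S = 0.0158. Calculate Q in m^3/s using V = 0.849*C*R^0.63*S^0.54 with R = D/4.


For a full circular pipe, R = D/4 = 0.159/4 = 0.0398 m.
V = 0.849 * 121 * 0.0398^0.63 * 0.0158^0.54
  = 0.849 * 121 * 0.131094 * 0.106482
  = 1.434 m/s.
Pipe area A = pi*D^2/4 = pi*0.159^2/4 = 0.0199 m^2.
Q = A * V = 0.0199 * 1.434 = 0.0285 m^3/s.

0.0285


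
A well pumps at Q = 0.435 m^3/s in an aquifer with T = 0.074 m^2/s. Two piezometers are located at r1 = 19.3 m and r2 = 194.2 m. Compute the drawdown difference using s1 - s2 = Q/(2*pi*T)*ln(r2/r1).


Thiem equation: s1 - s2 = Q/(2*pi*T) * ln(r2/r1).
ln(r2/r1) = ln(194.2/19.3) = 2.3088.
Q/(2*pi*T) = 0.435 / (2*pi*0.074) = 0.435 / 0.465 = 0.9356.
s1 - s2 = 0.9356 * 2.3088 = 2.16 m.

2.16


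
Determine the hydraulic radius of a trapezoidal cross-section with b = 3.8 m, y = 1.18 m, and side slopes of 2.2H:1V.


For a trapezoidal section with side slope z:
A = (b + z*y)*y = (3.8 + 2.2*1.18)*1.18 = 7.547 m^2.
P = b + 2*y*sqrt(1 + z^2) = 3.8 + 2*1.18*sqrt(1 + 2.2^2) = 9.503 m.
R = A/P = 7.547 / 9.503 = 0.7942 m.

0.7942


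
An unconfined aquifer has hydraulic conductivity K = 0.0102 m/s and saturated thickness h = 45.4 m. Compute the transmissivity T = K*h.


Transmissivity is defined as T = K * h.
T = 0.0102 * 45.4
  = 0.4631 m^2/s.

0.4631


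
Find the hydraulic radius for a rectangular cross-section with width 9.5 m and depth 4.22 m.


For a rectangular section:
Flow area A = b * y = 9.5 * 4.22 = 40.09 m^2.
Wetted perimeter P = b + 2y = 9.5 + 2*4.22 = 17.94 m.
Hydraulic radius R = A/P = 40.09 / 17.94 = 2.2347 m.

2.2347


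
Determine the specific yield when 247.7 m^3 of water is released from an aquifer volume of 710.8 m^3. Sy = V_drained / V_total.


Specific yield Sy = Volume drained / Total volume.
Sy = 247.7 / 710.8
   = 0.3485.

0.3485


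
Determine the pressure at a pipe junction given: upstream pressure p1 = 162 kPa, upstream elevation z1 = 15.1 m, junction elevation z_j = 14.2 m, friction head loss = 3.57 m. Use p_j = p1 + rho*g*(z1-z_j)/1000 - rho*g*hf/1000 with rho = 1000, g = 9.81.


Junction pressure: p_j = p1 + rho*g*(z1 - z_j)/1000 - rho*g*hf/1000.
Elevation term = 1000*9.81*(15.1 - 14.2)/1000 = 8.829 kPa.
Friction term = 1000*9.81*3.57/1000 = 35.022 kPa.
p_j = 162 + 8.829 - 35.022 = 135.81 kPa.

135.81


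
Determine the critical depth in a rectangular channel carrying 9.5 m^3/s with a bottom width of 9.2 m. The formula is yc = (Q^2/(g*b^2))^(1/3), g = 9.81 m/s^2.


Using yc = (Q^2 / (g * b^2))^(1/3):
Q^2 = 9.5^2 = 90.25.
g * b^2 = 9.81 * 9.2^2 = 9.81 * 84.64 = 830.32.
Q^2 / (g*b^2) = 90.25 / 830.32 = 0.1087.
yc = 0.1087^(1/3) = 0.4772 m.

0.4772


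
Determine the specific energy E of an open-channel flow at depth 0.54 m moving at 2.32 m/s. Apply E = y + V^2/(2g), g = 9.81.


Specific energy E = y + V^2/(2g).
Velocity head = V^2/(2g) = 2.32^2 / (2*9.81) = 5.3824 / 19.62 = 0.2743 m.
E = 0.54 + 0.2743 = 0.8143 m.

0.8143


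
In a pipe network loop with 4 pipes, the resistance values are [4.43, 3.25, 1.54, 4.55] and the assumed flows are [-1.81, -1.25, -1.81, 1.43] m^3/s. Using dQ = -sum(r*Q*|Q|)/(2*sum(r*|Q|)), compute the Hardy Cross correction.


Numerator terms (r*Q*|Q|): 4.43*-1.81*|-1.81| = -14.5131; 3.25*-1.25*|-1.25| = -5.0781; 1.54*-1.81*|-1.81| = -5.0452; 4.55*1.43*|1.43| = 9.3043.
Sum of numerator = -15.3321.
Denominator terms (r*|Q|): 4.43*|-1.81| = 8.0183; 3.25*|-1.25| = 4.0625; 1.54*|-1.81| = 2.7874; 4.55*|1.43| = 6.5065.
2 * sum of denominator = 2 * 21.3747 = 42.7494.
dQ = --15.3321 / 42.7494 = 0.3587 m^3/s.

0.3587


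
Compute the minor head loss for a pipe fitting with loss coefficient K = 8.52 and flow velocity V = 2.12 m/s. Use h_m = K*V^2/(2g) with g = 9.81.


Minor loss formula: h_m = K * V^2/(2g).
V^2 = 2.12^2 = 4.4944.
V^2/(2g) = 4.4944 / 19.62 = 0.2291 m.
h_m = 8.52 * 0.2291 = 1.9517 m.

1.9517


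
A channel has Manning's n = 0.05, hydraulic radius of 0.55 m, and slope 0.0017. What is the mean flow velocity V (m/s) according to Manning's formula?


Manning's equation gives V = (1/n) * R^(2/3) * S^(1/2).
First, compute R^(2/3) = 0.55^(2/3) = 0.6713.
Next, S^(1/2) = 0.0017^(1/2) = 0.041231.
Then 1/n = 1/0.05 = 20.0.
V = 20.0 * 0.6713 * 0.041231 = 0.5536 m/s.

0.5536


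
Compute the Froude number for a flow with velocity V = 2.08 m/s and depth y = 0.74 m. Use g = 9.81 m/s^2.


The Froude number is defined as Fr = V / sqrt(g*y).
g*y = 9.81 * 0.74 = 7.2594.
sqrt(g*y) = sqrt(7.2594) = 2.6943.
Fr = 2.08 / 2.6943 = 0.772.

0.772


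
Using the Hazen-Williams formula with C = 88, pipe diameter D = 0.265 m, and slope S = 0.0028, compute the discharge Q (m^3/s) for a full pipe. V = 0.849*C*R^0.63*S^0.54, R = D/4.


For a full circular pipe, R = D/4 = 0.265/4 = 0.0663 m.
V = 0.849 * 88 * 0.0663^0.63 * 0.0028^0.54
  = 0.849 * 88 * 0.180862 * 0.041828
  = 0.5652 m/s.
Pipe area A = pi*D^2/4 = pi*0.265^2/4 = 0.0552 m^2.
Q = A * V = 0.0552 * 0.5652 = 0.0312 m^3/s.

0.0312


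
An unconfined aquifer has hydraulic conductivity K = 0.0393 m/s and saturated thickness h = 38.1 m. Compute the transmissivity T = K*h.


Transmissivity is defined as T = K * h.
T = 0.0393 * 38.1
  = 1.4973 m^2/s.

1.4973


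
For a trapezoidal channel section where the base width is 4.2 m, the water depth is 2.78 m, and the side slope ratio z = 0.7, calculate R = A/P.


For a trapezoidal section with side slope z:
A = (b + z*y)*y = (4.2 + 0.7*2.78)*2.78 = 17.086 m^2.
P = b + 2*y*sqrt(1 + z^2) = 4.2 + 2*2.78*sqrt(1 + 0.7^2) = 10.987 m.
R = A/P = 17.086 / 10.987 = 1.5551 m.

1.5551


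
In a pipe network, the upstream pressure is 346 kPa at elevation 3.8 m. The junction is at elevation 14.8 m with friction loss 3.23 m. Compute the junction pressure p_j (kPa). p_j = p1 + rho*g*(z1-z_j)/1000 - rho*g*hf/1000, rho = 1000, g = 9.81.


Junction pressure: p_j = p1 + rho*g*(z1 - z_j)/1000 - rho*g*hf/1000.
Elevation term = 1000*9.81*(3.8 - 14.8)/1000 = -107.91 kPa.
Friction term = 1000*9.81*3.23/1000 = 31.686 kPa.
p_j = 346 + -107.91 - 31.686 = 206.4 kPa.

206.4


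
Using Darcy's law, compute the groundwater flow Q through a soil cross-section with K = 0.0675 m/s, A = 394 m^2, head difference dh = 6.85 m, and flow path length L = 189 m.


Darcy's law: Q = K * A * i, where i = dh/L.
Hydraulic gradient i = 6.85 / 189 = 0.036243.
Q = 0.0675 * 394 * 0.036243
  = 0.9639 m^3/s.

0.9639


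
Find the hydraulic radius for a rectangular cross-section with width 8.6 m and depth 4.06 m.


For a rectangular section:
Flow area A = b * y = 8.6 * 4.06 = 34.92 m^2.
Wetted perimeter P = b + 2y = 8.6 + 2*4.06 = 16.72 m.
Hydraulic radius R = A/P = 34.92 / 16.72 = 2.0883 m.

2.0883


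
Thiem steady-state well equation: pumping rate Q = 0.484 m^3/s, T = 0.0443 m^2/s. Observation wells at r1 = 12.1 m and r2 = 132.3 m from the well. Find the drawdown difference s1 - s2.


Thiem equation: s1 - s2 = Q/(2*pi*T) * ln(r2/r1).
ln(r2/r1) = ln(132.3/12.1) = 2.3919.
Q/(2*pi*T) = 0.484 / (2*pi*0.0443) = 0.484 / 0.2783 = 1.7388.
s1 - s2 = 1.7388 * 2.3919 = 4.1591 m.

4.1591


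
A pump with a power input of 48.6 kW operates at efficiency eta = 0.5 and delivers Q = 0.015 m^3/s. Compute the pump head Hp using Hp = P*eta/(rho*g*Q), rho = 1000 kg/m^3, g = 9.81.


Pump head formula: Hp = P * eta / (rho * g * Q).
Numerator: P * eta = 48.6 * 1000 * 0.5 = 24300.0 W.
Denominator: rho * g * Q = 1000 * 9.81 * 0.015 = 147.15.
Hp = 24300.0 / 147.15 = 165.14 m.

165.14


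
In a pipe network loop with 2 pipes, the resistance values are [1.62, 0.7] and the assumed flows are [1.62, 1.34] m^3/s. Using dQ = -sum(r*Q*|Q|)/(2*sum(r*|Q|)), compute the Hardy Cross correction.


Numerator terms (r*Q*|Q|): 1.62*1.62*|1.62| = 4.2515; 0.7*1.34*|1.34| = 1.2569.
Sum of numerator = 5.5084.
Denominator terms (r*|Q|): 1.62*|1.62| = 2.6244; 0.7*|1.34| = 0.938.
2 * sum of denominator = 2 * 3.5624 = 7.1248.
dQ = -5.5084 / 7.1248 = -0.7731 m^3/s.

-0.7731


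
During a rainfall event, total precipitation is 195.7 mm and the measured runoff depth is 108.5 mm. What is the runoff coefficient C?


The runoff coefficient C = runoff depth / rainfall depth.
C = 108.5 / 195.7
  = 0.5544.

0.5544


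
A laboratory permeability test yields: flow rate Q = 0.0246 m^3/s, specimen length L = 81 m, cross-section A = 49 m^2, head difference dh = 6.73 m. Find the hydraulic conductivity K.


From K = Q*L / (A*dh):
Numerator: Q*L = 0.0246 * 81 = 1.9926.
Denominator: A*dh = 49 * 6.73 = 329.77.
K = 1.9926 / 329.77 = 0.006042 m/s.

0.006042


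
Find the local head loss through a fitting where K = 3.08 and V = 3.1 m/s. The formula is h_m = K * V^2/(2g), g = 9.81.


Minor loss formula: h_m = K * V^2/(2g).
V^2 = 3.1^2 = 9.61.
V^2/(2g) = 9.61 / 19.62 = 0.4898 m.
h_m = 3.08 * 0.4898 = 1.5086 m.

1.5086


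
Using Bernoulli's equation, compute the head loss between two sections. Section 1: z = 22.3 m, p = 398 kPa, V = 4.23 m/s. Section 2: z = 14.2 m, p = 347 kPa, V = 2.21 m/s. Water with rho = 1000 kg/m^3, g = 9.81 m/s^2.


Total head at each section: H = z + p/(rho*g) + V^2/(2g).
H1 = 22.3 + 398*1000/(1000*9.81) + 4.23^2/(2*9.81)
   = 22.3 + 40.571 + 0.912
   = 63.783 m.
H2 = 14.2 + 347*1000/(1000*9.81) + 2.21^2/(2*9.81)
   = 14.2 + 35.372 + 0.2489
   = 49.821 m.
h_L = H1 - H2 = 63.783 - 49.821 = 13.962 m.

13.962


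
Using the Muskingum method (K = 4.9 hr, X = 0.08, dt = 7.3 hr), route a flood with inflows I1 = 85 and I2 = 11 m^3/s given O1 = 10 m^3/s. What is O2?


Muskingum coefficients:
denom = 2*K*(1-X) + dt = 2*4.9*(1-0.08) + 7.3 = 16.316.
C0 = (dt - 2*K*X)/denom = (7.3 - 2*4.9*0.08)/16.316 = 0.3994.
C1 = (dt + 2*K*X)/denom = (7.3 + 2*4.9*0.08)/16.316 = 0.4955.
C2 = (2*K*(1-X) - dt)/denom = 0.1052.
O2 = C0*I2 + C1*I1 + C2*O1
   = 0.3994*11 + 0.4955*85 + 0.1052*10
   = 47.56 m^3/s.

47.56


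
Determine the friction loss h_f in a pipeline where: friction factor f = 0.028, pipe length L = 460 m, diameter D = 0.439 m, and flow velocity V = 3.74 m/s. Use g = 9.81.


Darcy-Weisbach equation: h_f = f * (L/D) * V^2/(2g).
f * L/D = 0.028 * 460/0.439 = 29.3394.
V^2/(2g) = 3.74^2 / (2*9.81) = 13.9876 / 19.62 = 0.7129 m.
h_f = 29.3394 * 0.7129 = 20.917 m.

20.917


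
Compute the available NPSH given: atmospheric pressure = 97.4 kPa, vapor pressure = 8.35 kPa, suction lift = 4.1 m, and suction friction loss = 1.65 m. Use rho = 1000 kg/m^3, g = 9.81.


NPSHa = p_atm/(rho*g) - z_s - hf_s - p_vap/(rho*g).
p_atm/(rho*g) = 97.4*1000 / (1000*9.81) = 9.929 m.
p_vap/(rho*g) = 8.35*1000 / (1000*9.81) = 0.851 m.
NPSHa = 9.929 - 4.1 - 1.65 - 0.851
      = 3.33 m.

3.33


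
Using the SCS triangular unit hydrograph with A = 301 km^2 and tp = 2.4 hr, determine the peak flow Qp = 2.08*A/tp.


SCS formula: Qp = 2.08 * A / tp.
Qp = 2.08 * 301 / 2.4
   = 626.08 / 2.4
   = 260.87 m^3/s per cm.

260.87


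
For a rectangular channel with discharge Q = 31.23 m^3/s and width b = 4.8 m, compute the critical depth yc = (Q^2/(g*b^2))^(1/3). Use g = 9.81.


Using yc = (Q^2 / (g * b^2))^(1/3):
Q^2 = 31.23^2 = 975.31.
g * b^2 = 9.81 * 4.8^2 = 9.81 * 23.04 = 226.02.
Q^2 / (g*b^2) = 975.31 / 226.02 = 4.3151.
yc = 4.3151^(1/3) = 1.628 m.

1.628


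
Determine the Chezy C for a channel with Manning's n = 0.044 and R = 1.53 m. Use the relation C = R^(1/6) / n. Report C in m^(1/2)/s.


The Chezy coefficient relates to Manning's n through C = R^(1/6) / n.
R^(1/6) = 1.53^(1/6) = 1.07345.
C = 1.07345 / 0.044 = 24.4 m^(1/2)/s.

24.4


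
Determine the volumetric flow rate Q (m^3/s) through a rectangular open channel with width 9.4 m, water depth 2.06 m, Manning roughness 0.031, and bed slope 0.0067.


For a rectangular channel, the cross-sectional area A = b * y = 9.4 * 2.06 = 19.36 m^2.
The wetted perimeter P = b + 2y = 9.4 + 2*2.06 = 13.52 m.
Hydraulic radius R = A/P = 19.36/13.52 = 1.4322 m.
Velocity V = (1/n)*R^(2/3)*S^(1/2) = (1/0.031)*1.4322^(2/3)*0.0067^(1/2) = 3.355 m/s.
Discharge Q = A * V = 19.36 * 3.355 = 64.966 m^3/s.

64.966


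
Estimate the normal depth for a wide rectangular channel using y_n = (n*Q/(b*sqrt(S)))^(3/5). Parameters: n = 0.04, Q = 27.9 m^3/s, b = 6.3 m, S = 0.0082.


We use the wide-channel approximation y_n = (n*Q/(b*sqrt(S)))^(3/5).
sqrt(S) = sqrt(0.0082) = 0.090554.
Numerator: n*Q = 0.04 * 27.9 = 1.116.
Denominator: b*sqrt(S) = 6.3 * 0.090554 = 0.57049.
arg = 1.9562.
y_n = 1.9562^(3/5) = 1.4957 m.

1.4957


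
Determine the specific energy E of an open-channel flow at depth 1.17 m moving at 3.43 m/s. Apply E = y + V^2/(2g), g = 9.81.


Specific energy E = y + V^2/(2g).
Velocity head = V^2/(2g) = 3.43^2 / (2*9.81) = 11.7649 / 19.62 = 0.5996 m.
E = 1.17 + 0.5996 = 1.7696 m.

1.7696


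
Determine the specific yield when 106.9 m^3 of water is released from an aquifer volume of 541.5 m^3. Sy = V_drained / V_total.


Specific yield Sy = Volume drained / Total volume.
Sy = 106.9 / 541.5
   = 0.1974.

0.1974


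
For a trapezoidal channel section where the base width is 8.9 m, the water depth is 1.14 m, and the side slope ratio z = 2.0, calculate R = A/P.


For a trapezoidal section with side slope z:
A = (b + z*y)*y = (8.9 + 2.0*1.14)*1.14 = 12.745 m^2.
P = b + 2*y*sqrt(1 + z^2) = 8.9 + 2*1.14*sqrt(1 + 2.0^2) = 13.998 m.
R = A/P = 12.745 / 13.998 = 0.9105 m.

0.9105


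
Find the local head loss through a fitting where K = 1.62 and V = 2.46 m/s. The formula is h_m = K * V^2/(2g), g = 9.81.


Minor loss formula: h_m = K * V^2/(2g).
V^2 = 2.46^2 = 6.0516.
V^2/(2g) = 6.0516 / 19.62 = 0.3084 m.
h_m = 1.62 * 0.3084 = 0.4997 m.

0.4997


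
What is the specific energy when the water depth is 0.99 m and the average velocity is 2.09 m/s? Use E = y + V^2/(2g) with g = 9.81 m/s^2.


Specific energy E = y + V^2/(2g).
Velocity head = V^2/(2g) = 2.09^2 / (2*9.81) = 4.3681 / 19.62 = 0.2226 m.
E = 0.99 + 0.2226 = 1.2126 m.

1.2126


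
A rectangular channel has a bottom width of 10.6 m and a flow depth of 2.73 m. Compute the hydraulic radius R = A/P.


For a rectangular section:
Flow area A = b * y = 10.6 * 2.73 = 28.94 m^2.
Wetted perimeter P = b + 2y = 10.6 + 2*2.73 = 16.06 m.
Hydraulic radius R = A/P = 28.94 / 16.06 = 1.8019 m.

1.8019


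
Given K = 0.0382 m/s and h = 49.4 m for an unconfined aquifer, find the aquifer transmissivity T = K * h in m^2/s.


Transmissivity is defined as T = K * h.
T = 0.0382 * 49.4
  = 1.8871 m^2/s.

1.8871


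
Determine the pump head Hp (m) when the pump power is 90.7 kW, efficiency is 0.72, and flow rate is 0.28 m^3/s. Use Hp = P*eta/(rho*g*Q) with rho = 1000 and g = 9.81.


Pump head formula: Hp = P * eta / (rho * g * Q).
Numerator: P * eta = 90.7 * 1000 * 0.72 = 65304.0 W.
Denominator: rho * g * Q = 1000 * 9.81 * 0.28 = 2746.8.
Hp = 65304.0 / 2746.8 = 23.77 m.

23.77


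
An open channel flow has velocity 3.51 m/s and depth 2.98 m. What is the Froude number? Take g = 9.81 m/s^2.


The Froude number is defined as Fr = V / sqrt(g*y).
g*y = 9.81 * 2.98 = 29.2338.
sqrt(g*y) = sqrt(29.2338) = 5.4068.
Fr = 3.51 / 5.4068 = 0.6492.

0.6492


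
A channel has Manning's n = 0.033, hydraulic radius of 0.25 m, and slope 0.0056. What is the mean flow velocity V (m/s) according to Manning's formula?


Manning's equation gives V = (1/n) * R^(2/3) * S^(1/2).
First, compute R^(2/3) = 0.25^(2/3) = 0.3969.
Next, S^(1/2) = 0.0056^(1/2) = 0.074833.
Then 1/n = 1/0.033 = 30.3.
V = 30.3 * 0.3969 * 0.074833 = 0.8999 m/s.

0.8999


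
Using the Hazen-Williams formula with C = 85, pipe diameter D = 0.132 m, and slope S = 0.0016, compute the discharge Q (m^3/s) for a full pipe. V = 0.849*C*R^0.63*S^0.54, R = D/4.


For a full circular pipe, R = D/4 = 0.132/4 = 0.033 m.
V = 0.849 * 85 * 0.033^0.63 * 0.0016^0.54
  = 0.849 * 85 * 0.116591 * 0.030919
  = 0.2601 m/s.
Pipe area A = pi*D^2/4 = pi*0.132^2/4 = 0.0137 m^2.
Q = A * V = 0.0137 * 0.2601 = 0.0036 m^3/s.

0.0036


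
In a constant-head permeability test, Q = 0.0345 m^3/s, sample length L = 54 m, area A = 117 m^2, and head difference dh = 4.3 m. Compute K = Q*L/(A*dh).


From K = Q*L / (A*dh):
Numerator: Q*L = 0.0345 * 54 = 1.863.
Denominator: A*dh = 117 * 4.3 = 503.1.
K = 1.863 / 503.1 = 0.003703 m/s.

0.003703


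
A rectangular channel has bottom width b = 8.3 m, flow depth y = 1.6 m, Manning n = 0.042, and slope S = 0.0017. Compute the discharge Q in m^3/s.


For a rectangular channel, the cross-sectional area A = b * y = 8.3 * 1.6 = 13.28 m^2.
The wetted perimeter P = b + 2y = 8.3 + 2*1.6 = 11.5 m.
Hydraulic radius R = A/P = 13.28/11.5 = 1.1548 m.
Velocity V = (1/n)*R^(2/3)*S^(1/2) = (1/0.042)*1.1548^(2/3)*0.0017^(1/2) = 1.0805 m/s.
Discharge Q = A * V = 13.28 * 1.0805 = 14.35 m^3/s.

14.35


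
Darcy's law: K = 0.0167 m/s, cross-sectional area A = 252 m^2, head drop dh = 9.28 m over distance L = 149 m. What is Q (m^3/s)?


Darcy's law: Q = K * A * i, where i = dh/L.
Hydraulic gradient i = 9.28 / 149 = 0.062282.
Q = 0.0167 * 252 * 0.062282
  = 0.2621 m^3/s.

0.2621


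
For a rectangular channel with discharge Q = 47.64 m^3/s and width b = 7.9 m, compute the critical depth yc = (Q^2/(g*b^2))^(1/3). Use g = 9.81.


Using yc = (Q^2 / (g * b^2))^(1/3):
Q^2 = 47.64^2 = 2269.57.
g * b^2 = 9.81 * 7.9^2 = 9.81 * 62.41 = 612.24.
Q^2 / (g*b^2) = 2269.57 / 612.24 = 3.707.
yc = 3.707^(1/3) = 1.5477 m.

1.5477


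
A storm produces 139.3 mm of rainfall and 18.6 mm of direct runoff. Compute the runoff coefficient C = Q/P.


The runoff coefficient C = runoff depth / rainfall depth.
C = 18.6 / 139.3
  = 0.1335.

0.1335


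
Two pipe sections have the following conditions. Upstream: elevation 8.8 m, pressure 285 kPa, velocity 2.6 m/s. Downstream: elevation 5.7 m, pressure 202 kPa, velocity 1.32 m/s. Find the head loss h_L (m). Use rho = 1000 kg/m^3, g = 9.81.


Total head at each section: H = z + p/(rho*g) + V^2/(2g).
H1 = 8.8 + 285*1000/(1000*9.81) + 2.6^2/(2*9.81)
   = 8.8 + 29.052 + 0.3445
   = 38.197 m.
H2 = 5.7 + 202*1000/(1000*9.81) + 1.32^2/(2*9.81)
   = 5.7 + 20.591 + 0.0888
   = 26.38 m.
h_L = H1 - H2 = 38.197 - 26.38 = 11.816 m.

11.816


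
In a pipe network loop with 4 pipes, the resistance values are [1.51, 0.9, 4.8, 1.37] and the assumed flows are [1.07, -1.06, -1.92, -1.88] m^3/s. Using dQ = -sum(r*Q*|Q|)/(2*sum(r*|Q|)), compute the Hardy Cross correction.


Numerator terms (r*Q*|Q|): 1.51*1.07*|1.07| = 1.7288; 0.9*-1.06*|-1.06| = -1.0112; 4.8*-1.92*|-1.92| = -17.6947; 1.37*-1.88*|-1.88| = -4.8421.
Sum of numerator = -21.8193.
Denominator terms (r*|Q|): 1.51*|1.07| = 1.6157; 0.9*|-1.06| = 0.954; 4.8*|-1.92| = 9.216; 1.37*|-1.88| = 2.5756.
2 * sum of denominator = 2 * 14.3613 = 28.7226.
dQ = --21.8193 / 28.7226 = 0.7597 m^3/s.

0.7597


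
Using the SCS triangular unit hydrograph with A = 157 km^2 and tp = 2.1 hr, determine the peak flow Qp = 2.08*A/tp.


SCS formula: Qp = 2.08 * A / tp.
Qp = 2.08 * 157 / 2.1
   = 326.56 / 2.1
   = 155.5 m^3/s per cm.

155.5


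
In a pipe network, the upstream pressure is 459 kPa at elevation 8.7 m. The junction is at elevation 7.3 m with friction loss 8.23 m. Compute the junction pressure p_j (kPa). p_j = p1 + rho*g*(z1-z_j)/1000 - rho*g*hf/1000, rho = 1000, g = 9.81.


Junction pressure: p_j = p1 + rho*g*(z1 - z_j)/1000 - rho*g*hf/1000.
Elevation term = 1000*9.81*(8.7 - 7.3)/1000 = 13.734 kPa.
Friction term = 1000*9.81*8.23/1000 = 80.736 kPa.
p_j = 459 + 13.734 - 80.736 = 392.0 kPa.

392.0


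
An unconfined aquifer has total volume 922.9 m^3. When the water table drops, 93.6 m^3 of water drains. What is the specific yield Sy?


Specific yield Sy = Volume drained / Total volume.
Sy = 93.6 / 922.9
   = 0.1014.

0.1014


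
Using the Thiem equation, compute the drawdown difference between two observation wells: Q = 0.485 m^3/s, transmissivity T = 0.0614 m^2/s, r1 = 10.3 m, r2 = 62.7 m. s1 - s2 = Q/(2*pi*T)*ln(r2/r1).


Thiem equation: s1 - s2 = Q/(2*pi*T) * ln(r2/r1).
ln(r2/r1) = ln(62.7/10.3) = 1.8062.
Q/(2*pi*T) = 0.485 / (2*pi*0.0614) = 0.485 / 0.3858 = 1.2572.
s1 - s2 = 1.2572 * 1.8062 = 2.2707 m.

2.2707


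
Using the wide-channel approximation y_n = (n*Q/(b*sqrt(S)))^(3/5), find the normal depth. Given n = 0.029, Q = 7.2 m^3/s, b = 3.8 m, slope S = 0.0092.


We use the wide-channel approximation y_n = (n*Q/(b*sqrt(S)))^(3/5).
sqrt(S) = sqrt(0.0092) = 0.095917.
Numerator: n*Q = 0.029 * 7.2 = 0.2088.
Denominator: b*sqrt(S) = 3.8 * 0.095917 = 0.364485.
arg = 0.5729.
y_n = 0.5729^(3/5) = 0.7159 m.

0.7159


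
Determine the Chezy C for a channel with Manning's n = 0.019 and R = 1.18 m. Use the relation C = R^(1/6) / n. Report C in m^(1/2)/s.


The Chezy coefficient relates to Manning's n through C = R^(1/6) / n.
R^(1/6) = 1.18^(1/6) = 1.02797.
C = 1.02797 / 0.019 = 54.1 m^(1/2)/s.

54.1


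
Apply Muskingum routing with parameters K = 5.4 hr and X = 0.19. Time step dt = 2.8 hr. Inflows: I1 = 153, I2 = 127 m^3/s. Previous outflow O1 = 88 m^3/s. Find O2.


Muskingum coefficients:
denom = 2*K*(1-X) + dt = 2*5.4*(1-0.19) + 2.8 = 11.548.
C0 = (dt - 2*K*X)/denom = (2.8 - 2*5.4*0.19)/11.548 = 0.0648.
C1 = (dt + 2*K*X)/denom = (2.8 + 2*5.4*0.19)/11.548 = 0.4202.
C2 = (2*K*(1-X) - dt)/denom = 0.5151.
O2 = C0*I2 + C1*I1 + C2*O1
   = 0.0648*127 + 0.4202*153 + 0.5151*88
   = 117.84 m^3/s.

117.84


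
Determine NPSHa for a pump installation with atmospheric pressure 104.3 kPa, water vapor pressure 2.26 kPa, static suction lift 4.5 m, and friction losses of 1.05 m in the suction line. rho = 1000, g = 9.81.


NPSHa = p_atm/(rho*g) - z_s - hf_s - p_vap/(rho*g).
p_atm/(rho*g) = 104.3*1000 / (1000*9.81) = 10.632 m.
p_vap/(rho*g) = 2.26*1000 / (1000*9.81) = 0.23 m.
NPSHa = 10.632 - 4.5 - 1.05 - 0.23
      = 4.85 m.

4.85


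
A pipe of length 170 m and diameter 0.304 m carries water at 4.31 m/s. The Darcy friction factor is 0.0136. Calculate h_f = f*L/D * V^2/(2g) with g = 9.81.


Darcy-Weisbach equation: h_f = f * (L/D) * V^2/(2g).
f * L/D = 0.0136 * 170/0.304 = 7.6053.
V^2/(2g) = 4.31^2 / (2*9.81) = 18.5761 / 19.62 = 0.9468 m.
h_f = 7.6053 * 0.9468 = 7.201 m.

7.201


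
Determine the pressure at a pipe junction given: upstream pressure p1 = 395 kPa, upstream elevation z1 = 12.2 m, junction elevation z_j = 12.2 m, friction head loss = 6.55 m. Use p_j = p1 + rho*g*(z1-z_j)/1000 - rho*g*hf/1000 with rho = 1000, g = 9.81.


Junction pressure: p_j = p1 + rho*g*(z1 - z_j)/1000 - rho*g*hf/1000.
Elevation term = 1000*9.81*(12.2 - 12.2)/1000 = 0.0 kPa.
Friction term = 1000*9.81*6.55/1000 = 64.255 kPa.
p_j = 395 + 0.0 - 64.255 = 330.74 kPa.

330.74


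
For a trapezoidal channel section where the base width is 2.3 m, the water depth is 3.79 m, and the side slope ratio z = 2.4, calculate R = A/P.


For a trapezoidal section with side slope z:
A = (b + z*y)*y = (2.3 + 2.4*3.79)*3.79 = 43.191 m^2.
P = b + 2*y*sqrt(1 + z^2) = 2.3 + 2*3.79*sqrt(1 + 2.4^2) = 22.008 m.
R = A/P = 43.191 / 22.008 = 1.9625 m.

1.9625


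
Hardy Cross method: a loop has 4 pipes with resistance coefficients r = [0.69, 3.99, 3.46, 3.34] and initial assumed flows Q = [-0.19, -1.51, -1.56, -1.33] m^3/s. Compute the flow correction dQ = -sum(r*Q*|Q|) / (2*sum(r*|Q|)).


Numerator terms (r*Q*|Q|): 0.69*-0.19*|-0.19| = -0.0249; 3.99*-1.51*|-1.51| = -9.0976; 3.46*-1.56*|-1.56| = -8.4203; 3.34*-1.33*|-1.33| = -5.9081.
Sum of numerator = -23.4509.
Denominator terms (r*|Q|): 0.69*|-0.19| = 0.1311; 3.99*|-1.51| = 6.0249; 3.46*|-1.56| = 5.3976; 3.34*|-1.33| = 4.4422.
2 * sum of denominator = 2 * 15.9958 = 31.9916.
dQ = --23.4509 / 31.9916 = 0.733 m^3/s.

0.733


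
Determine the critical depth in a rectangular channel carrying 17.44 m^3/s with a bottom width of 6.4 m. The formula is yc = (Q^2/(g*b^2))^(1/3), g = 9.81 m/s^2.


Using yc = (Q^2 / (g * b^2))^(1/3):
Q^2 = 17.44^2 = 304.15.
g * b^2 = 9.81 * 6.4^2 = 9.81 * 40.96 = 401.82.
Q^2 / (g*b^2) = 304.15 / 401.82 = 0.7569.
yc = 0.7569^(1/3) = 0.9114 m.

0.9114


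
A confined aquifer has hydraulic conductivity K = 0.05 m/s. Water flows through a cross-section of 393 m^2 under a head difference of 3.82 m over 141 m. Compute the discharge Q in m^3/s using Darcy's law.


Darcy's law: Q = K * A * i, where i = dh/L.
Hydraulic gradient i = 3.82 / 141 = 0.027092.
Q = 0.05 * 393 * 0.027092
  = 0.5324 m^3/s.

0.5324


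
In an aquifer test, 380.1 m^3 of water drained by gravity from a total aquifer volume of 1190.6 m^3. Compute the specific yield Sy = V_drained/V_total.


Specific yield Sy = Volume drained / Total volume.
Sy = 380.1 / 1190.6
   = 0.3193.

0.3193


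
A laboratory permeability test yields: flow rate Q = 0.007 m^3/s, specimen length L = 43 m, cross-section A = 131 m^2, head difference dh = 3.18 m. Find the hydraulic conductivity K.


From K = Q*L / (A*dh):
Numerator: Q*L = 0.007 * 43 = 0.301.
Denominator: A*dh = 131 * 3.18 = 416.58.
K = 0.301 / 416.58 = 0.000723 m/s.

0.000723


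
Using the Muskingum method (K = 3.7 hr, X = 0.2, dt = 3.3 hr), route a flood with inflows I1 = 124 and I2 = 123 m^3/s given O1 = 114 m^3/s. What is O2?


Muskingum coefficients:
denom = 2*K*(1-X) + dt = 2*3.7*(1-0.2) + 3.3 = 9.22.
C0 = (dt - 2*K*X)/denom = (3.3 - 2*3.7*0.2)/9.22 = 0.1974.
C1 = (dt + 2*K*X)/denom = (3.3 + 2*3.7*0.2)/9.22 = 0.5184.
C2 = (2*K*(1-X) - dt)/denom = 0.2842.
O2 = C0*I2 + C1*I1 + C2*O1
   = 0.1974*123 + 0.5184*124 + 0.2842*114
   = 120.96 m^3/s.

120.96


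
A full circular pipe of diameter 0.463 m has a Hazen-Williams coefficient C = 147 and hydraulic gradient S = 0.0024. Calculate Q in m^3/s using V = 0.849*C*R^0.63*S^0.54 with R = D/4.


For a full circular pipe, R = D/4 = 0.463/4 = 0.1158 m.
V = 0.849 * 147 * 0.1158^0.63 * 0.0024^0.54
  = 0.849 * 147 * 0.25705 * 0.038487
  = 1.2347 m/s.
Pipe area A = pi*D^2/4 = pi*0.463^2/4 = 0.1684 m^2.
Q = A * V = 0.1684 * 1.2347 = 0.2079 m^3/s.

0.2079


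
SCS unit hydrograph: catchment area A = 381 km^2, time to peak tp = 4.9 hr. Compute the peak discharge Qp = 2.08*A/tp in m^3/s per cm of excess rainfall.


SCS formula: Qp = 2.08 * A / tp.
Qp = 2.08 * 381 / 4.9
   = 792.48 / 4.9
   = 161.73 m^3/s per cm.

161.73
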